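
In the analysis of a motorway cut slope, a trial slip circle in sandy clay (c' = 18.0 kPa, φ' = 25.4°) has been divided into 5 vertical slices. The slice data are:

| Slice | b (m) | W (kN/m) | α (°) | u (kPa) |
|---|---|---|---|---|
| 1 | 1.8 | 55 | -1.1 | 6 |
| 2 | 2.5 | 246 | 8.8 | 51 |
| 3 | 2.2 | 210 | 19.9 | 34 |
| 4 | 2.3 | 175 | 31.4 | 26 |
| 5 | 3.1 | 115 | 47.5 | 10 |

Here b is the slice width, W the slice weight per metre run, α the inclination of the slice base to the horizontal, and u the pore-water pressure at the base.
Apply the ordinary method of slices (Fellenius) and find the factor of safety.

FS = 1.53

Ordinary method of slices: FS = Σ[c'·Δl_i + (W_i cosα_i − u_i·Δl_i)·tanφ'] / Σ W_i sinα_i, with Δl_i = b_i / cosα_i.
Slice 1: Δl = 1.8/cos(-1.1°) = 1.800 m; N'_1 = 55·cos(-1.1°) − 6·1.800 = 44.2; c'Δl = 32.41; W sinα = -1.1
Slice 2: Δl = 2.5/cos8.8° = 2.530 m; N'_2 = 246·cos8.8° − 51·2.530 = 114.1; c'Δl = 45.54; W sinα = 37.6
Slice 3: Δl = 2.2/cos19.9° = 2.340 m; N'_3 = 210·cos19.9° − 34·2.340 = 117.9; c'Δl = 42.11; W sinα = 71.5
Slice 4: Δl = 2.3/cos31.4° = 2.695 m; N'_4 = 175·cos31.4° − 26·2.695 = 79.3; c'Δl = 48.50; W sinα = 91.2
Slice 5: Δl = 3.1/cos47.5° = 4.589 m; N'_5 = 115·cos47.5° − 10·4.589 = 31.8; c'Δl = 82.59; W sinα = 84.8
Σc'Δl = 251.2 kN/m; ΣN' = 387.3 kN/m; ΣW sinα = 284.0 kN/m
Resisting = 251.2 + 387.3·tan25.4° = 251.2 + 183.9 = 435.1 kN/m
FS = 435.1 / 284.0 = 1.532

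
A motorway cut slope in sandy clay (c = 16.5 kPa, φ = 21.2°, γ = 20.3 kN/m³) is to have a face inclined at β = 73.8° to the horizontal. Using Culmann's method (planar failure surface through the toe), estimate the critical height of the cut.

H_c = 7.41 m

Culmann's analysis gives the critical failure plane at α_cr = (β + φ)/2 = (73.8 + 21.2)/2 = 47.5°, and the critical height
H_c = (4c/γ) · sinβ cosφ / [1 − cos(β − φ)]
    = (4·16.5/20.3) · sin73.8°·cos21.2° / [1 − cos(52.6°)]
    = 3.251 · 0.9603·0.9323 / [1 − 0.6074]
    = 3.251 · 0.8953 / 0.3926
    = 7.41 m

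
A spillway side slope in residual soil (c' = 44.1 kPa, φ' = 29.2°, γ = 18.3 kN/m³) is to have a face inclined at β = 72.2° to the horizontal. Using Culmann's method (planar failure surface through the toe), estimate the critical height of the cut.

Culmann's analysis gives the critical failure plane at α_cr = (β + φ')/2 = (72.2 + 29.2)/2 = 50.7°, and the critical height
H_c = (4c'/γ) · sinβ cosφ' / [1 − cos(β − φ')]
    = (4·44.1/18.3) · sin72.2°·cos29.2° / [1 − cos(43.0°)]
    = 9.639 · 0.9521·0.8729 / [1 − 0.7314]
    = 9.639 · 0.8311 / 0.2686
    = 29.82 m

H_c = 29.82 m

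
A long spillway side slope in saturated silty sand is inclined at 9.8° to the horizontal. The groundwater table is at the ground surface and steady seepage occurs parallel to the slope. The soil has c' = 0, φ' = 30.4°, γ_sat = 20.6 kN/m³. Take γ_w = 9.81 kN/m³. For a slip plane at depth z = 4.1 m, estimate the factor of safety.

FS = 1.78

With seepage parallel to the slope and the water table at the surface, the effective normal stress on the slip plane uses the buoyant unit weight γ' = γ_sat − γ_w while the driving shear stress uses γ_sat:
FS = [c' + γ' z cos²β tanφ'] / [γ_sat z sinβ cosβ]
(For c' = 0 this reduces to FS = (γ'/γ_sat)·tanφ'/tanβ.)
γ' = 20.6 − 9.81 = 10.79 kN/m³
Numerator = 0.0 + 10.79·4.1·cos²9.8°·tan30.4° = 0.0 + 10.79·4.1·0.9710·0.5867 = 25.203 kPa
Denominator = 20.6·4.1·sin9.8°·cos9.8° = 20.6·4.1·0.1702·0.9854 = 14.166 kPa
FS = 25.203 / 14.166 = 1.779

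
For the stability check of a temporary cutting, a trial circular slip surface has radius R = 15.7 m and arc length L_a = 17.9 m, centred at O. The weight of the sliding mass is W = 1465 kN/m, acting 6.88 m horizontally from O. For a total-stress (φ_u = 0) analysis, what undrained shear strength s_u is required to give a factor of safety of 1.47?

s_u = 52.7 kPa

FS = s_u·L_a·R / (W·d), so s_u = FS·W·d / (L_a·R).
s_u = 1.47·1465·6.88 / (17.90·15.7) = 14816.4 / 281.03 = 52.72 kPa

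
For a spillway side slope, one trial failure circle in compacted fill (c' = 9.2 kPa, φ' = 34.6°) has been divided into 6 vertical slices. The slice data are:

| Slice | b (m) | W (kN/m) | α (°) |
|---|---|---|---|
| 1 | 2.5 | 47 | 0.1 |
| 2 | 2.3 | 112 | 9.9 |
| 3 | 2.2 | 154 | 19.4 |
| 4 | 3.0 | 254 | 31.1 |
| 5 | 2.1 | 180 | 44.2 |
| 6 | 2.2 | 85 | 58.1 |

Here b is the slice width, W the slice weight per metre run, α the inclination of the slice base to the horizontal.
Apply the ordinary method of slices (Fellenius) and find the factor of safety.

Ordinary method of slices: FS = Σ[c'·Δl_i + (W_i cosα_i)·tanφ'] / Σ W_i sinα_i, with Δl_i = b_i / cosα_i.
Slice 1: Δl = 2.5/cos0.1° = 2.500 m; N'_1 = 47·cos0.1° = 47.0; c'Δl = 23.00; W sinα = 0.1
Slice 2: Δl = 2.3/cos9.9° = 2.335 m; N'_2 = 112·cos9.9° = 110.3; c'Δl = 21.48; W sinα = 19.3
Slice 3: Δl = 2.2/cos19.4° = 2.332 m; N'_3 = 154·cos19.4° = 145.3; c'Δl = 21.46; W sinα = 51.2
Slice 4: Δl = 3.0/cos31.1° = 3.504 m; N'_4 = 254·cos31.1° = 217.5; c'Δl = 32.23; W sinα = 131.2
Slice 5: Δl = 2.1/cos44.2° = 2.929 m; N'_5 = 180·cos44.2° = 129.0; c'Δl = 26.95; W sinα = 125.5
Slice 6: Δl = 2.2/cos58.1° = 4.163 m; N'_6 = 85·cos58.1° = 44.9; c'Δl = 38.30; W sinα = 72.2
Σc'Δl = 163.4 kN/m; ΣN' = 694.0 kN/m; ΣW sinα = 399.3 kN/m
Resisting = 163.4 + 694.0·tan34.6° = 163.4 + 478.8 = 642.2 kN/m
FS = 642.2 / 399.3 = 1.608

FS = 1.61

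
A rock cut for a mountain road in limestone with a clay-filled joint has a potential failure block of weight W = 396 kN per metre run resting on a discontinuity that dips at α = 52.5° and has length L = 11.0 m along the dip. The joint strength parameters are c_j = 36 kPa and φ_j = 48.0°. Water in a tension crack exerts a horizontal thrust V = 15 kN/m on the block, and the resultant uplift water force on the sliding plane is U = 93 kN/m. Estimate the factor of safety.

FS = 1.69

Resolving the block weight along and normal to the plane and applying the Mohr–Coulomb strength on the joint:
N' = W cosα − U − V sinα = 396·cos52.5° − 93 − 15·sin52.5° = 136.2 kN/m
Driving force T = W sinα + V cosα = 396·sin52.5° + 15·cos52.5° = 323.3 kN/m
Resisting force R = c_j·L + N'·tanφ_j = 36·11.0 + 136.2·tan48.0° = 396.0 + 151.2 = 547.2 kN/m
FS = R / T = 547.2 / 323.3 = 1.693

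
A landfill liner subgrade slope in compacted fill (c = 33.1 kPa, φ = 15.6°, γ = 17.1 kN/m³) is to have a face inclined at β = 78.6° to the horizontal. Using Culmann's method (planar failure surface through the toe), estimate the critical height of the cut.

Culmann's analysis gives the critical failure plane at α_cr = (β + φ)/2 = (78.6 + 15.6)/2 = 47.1°, and the critical height
H_c = (4c/γ) · sinβ cosφ / [1 − cos(β − φ)]
    = (4·33.1/17.1) · sin78.6°·cos15.6° / [1 − cos(63.0°)]
    = 7.743 · 0.9803·0.9632 / [1 − 0.4540]
    = 7.743 · 0.9442 / 0.5460
    = 13.39 m

H_c = 13.39 m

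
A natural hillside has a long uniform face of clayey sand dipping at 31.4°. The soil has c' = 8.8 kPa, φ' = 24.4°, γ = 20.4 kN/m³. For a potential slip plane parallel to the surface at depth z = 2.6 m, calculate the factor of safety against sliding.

For an infinite slope with a slip plane parallel to the surface (no pore pressure): FS = [c' + γz cos²β tanφ'] / [γz sinβ cosβ].
γz = 20.4·2.6 = 53.04 kN/m²
Numerator = 8.8 + 53.04·cos²31.4°·tan24.4° = 8.8 + 53.04·0.7285·0.4536 = 26.329 kPa
Denominator = 53.04·sin31.4°·cos31.4° = 53.04·0.5210·0.8536 = 23.587 kPa
FS = 26.329 / 23.587 = 1.116

FS = 1.12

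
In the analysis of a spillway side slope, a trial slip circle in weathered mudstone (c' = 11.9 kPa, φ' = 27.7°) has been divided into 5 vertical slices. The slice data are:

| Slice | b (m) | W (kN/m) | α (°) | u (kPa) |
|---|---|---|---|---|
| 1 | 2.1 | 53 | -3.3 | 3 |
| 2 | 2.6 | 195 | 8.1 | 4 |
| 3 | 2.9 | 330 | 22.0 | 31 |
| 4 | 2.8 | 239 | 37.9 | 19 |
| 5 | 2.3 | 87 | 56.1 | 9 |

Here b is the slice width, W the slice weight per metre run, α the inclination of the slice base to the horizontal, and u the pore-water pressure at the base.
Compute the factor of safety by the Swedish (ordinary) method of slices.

Ordinary method of slices: FS = Σ[c'·Δl_i + (W_i cosα_i − u_i·Δl_i)·tanφ'] / Σ W_i sinα_i, with Δl_i = b_i / cosα_i.
Slice 1: Δl = 2.1/cos(-3.3°) = 2.103 m; N'_1 = 53·cos(-3.3°) − 3·2.103 = 46.6; c'Δl = 25.03; W sinα = -3.1
Slice 2: Δl = 2.6/cos8.1° = 2.626 m; N'_2 = 195·cos8.1° − 4·2.626 = 182.5; c'Δl = 31.25; W sinα = 27.5
Slice 3: Δl = 2.9/cos22.0° = 3.128 m; N'_3 = 330·cos22.0° − 31·3.128 = 209.0; c'Δl = 37.22; W sinα = 123.6
Slice 4: Δl = 2.8/cos37.9° = 3.548 m; N'_4 = 239·cos37.9° − 19·3.548 = 121.2; c'Δl = 42.23; W sinα = 146.8
Slice 5: Δl = 2.3/cos56.1° = 4.124 m; N'_5 = 87·cos56.1° − 9·4.124 = 11.4; c'Δl = 49.07; W sinα = 72.2
Σc'Δl = 184.8 kN/m; ΣN' = 570.7 kN/m; ΣW sinα = 367.1 kN/m
Resisting = 184.8 + 570.7·tan27.7° = 184.8 + 299.6 = 484.4 kN/m
FS = 484.4 / 367.1 = 1.320

FS = 1.32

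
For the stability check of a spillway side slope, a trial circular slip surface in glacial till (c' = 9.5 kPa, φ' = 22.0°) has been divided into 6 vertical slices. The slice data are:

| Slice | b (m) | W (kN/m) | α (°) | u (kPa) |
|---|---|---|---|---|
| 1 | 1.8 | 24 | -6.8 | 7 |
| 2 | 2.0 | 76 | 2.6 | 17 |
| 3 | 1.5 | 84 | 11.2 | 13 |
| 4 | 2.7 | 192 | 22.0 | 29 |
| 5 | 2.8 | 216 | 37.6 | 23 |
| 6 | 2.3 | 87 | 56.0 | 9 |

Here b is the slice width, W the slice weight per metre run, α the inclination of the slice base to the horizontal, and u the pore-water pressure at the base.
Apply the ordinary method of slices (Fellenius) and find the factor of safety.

Ordinary method of slices: FS = Σ[c'·Δl_i + (W_i cosα_i − u_i·Δl_i)·tanφ'] / Σ W_i sinα_i, with Δl_i = b_i / cosα_i.
Slice 1: Δl = 1.8/cos(-6.8°) = 1.813 m; N'_1 = 24·cos(-6.8°) − 7·1.813 = 11.1; c'Δl = 17.22; W sinα = -2.8
Slice 2: Δl = 2.0/cos2.6° = 2.002 m; N'_2 = 76·cos2.6° − 17·2.002 = 41.9; c'Δl = 19.02; W sinα = 3.4
Slice 3: Δl = 1.5/cos11.2° = 1.529 m; N'_3 = 84·cos11.2° − 13·1.529 = 62.5; c'Δl = 14.53; W sinα = 16.3
Slice 4: Δl = 2.7/cos22.0° = 2.912 m; N'_4 = 192·cos22.0° − 29·2.912 = 93.6; c'Δl = 27.66; W sinα = 71.9
Slice 5: Δl = 2.8/cos37.6° = 3.534 m; N'_5 = 216·cos37.6° − 23·3.534 = 89.9; c'Δl = 33.57; W sinα = 131.8
Slice 6: Δl = 2.3/cos56.0° = 4.113 m; N'_6 = 87·cos56.0° − 9·4.113 = 11.6; c'Δl = 39.07; W sinα = 72.1
Σc'Δl = 151.1 kN/m; ΣN' = 310.6 kN/m; ΣW sinα = 292.8 kN/m
Resisting = 151.1 + 310.6·tan22.0° = 151.1 + 125.5 = 276.6 kN/m
FS = 276.6 / 292.8 = 0.945

FS = 0.94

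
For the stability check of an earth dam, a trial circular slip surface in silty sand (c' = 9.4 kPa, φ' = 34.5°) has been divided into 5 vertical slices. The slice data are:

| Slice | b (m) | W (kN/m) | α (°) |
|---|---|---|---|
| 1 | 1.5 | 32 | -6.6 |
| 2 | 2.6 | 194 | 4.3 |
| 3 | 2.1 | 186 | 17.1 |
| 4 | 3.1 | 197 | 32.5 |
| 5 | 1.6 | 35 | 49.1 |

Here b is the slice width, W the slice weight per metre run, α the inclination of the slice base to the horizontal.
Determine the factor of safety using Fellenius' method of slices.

Ordinary method of slices: FS = Σ[c'·Δl_i + (W_i cosα_i)·tanφ'] / Σ W_i sinα_i, with Δl_i = b_i / cosα_i.
Slice 1: Δl = 1.5/cos(-6.6°) = 1.510 m; N'_1 = 32·cos(-6.6°) = 31.8; c'Δl = 14.19; W sinα = -3.7
Slice 2: Δl = 2.6/cos4.3° = 2.607 m; N'_2 = 194·cos4.3° = 193.5; c'Δl = 24.51; W sinα = 14.5
Slice 3: Δl = 2.1/cos17.1° = 2.197 m; N'_3 = 186·cos17.1° = 177.8; c'Δl = 20.65; W sinα = 54.7
Slice 4: Δl = 3.1/cos32.5° = 3.676 m; N'_4 = 197·cos32.5° = 166.1; c'Δl = 34.55; W sinα = 105.8
Slice 5: Δl = 1.6/cos49.1° = 2.444 m; N'_5 = 35·cos49.1° = 22.9; c'Δl = 22.97; W sinα = 26.5
Σc'Δl = 116.9 kN/m; ΣN' = 592.1 kN/m; ΣW sinα = 197.9 kN/m
Resisting = 116.9 + 592.1·tan34.5° = 116.9 + 406.9 = 523.8 kN/m
FS = 523.8 / 197.9 = 2.647

FS = 2.65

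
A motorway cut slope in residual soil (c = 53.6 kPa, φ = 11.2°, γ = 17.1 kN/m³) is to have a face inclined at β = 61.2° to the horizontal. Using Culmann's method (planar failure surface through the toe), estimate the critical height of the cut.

Culmann's analysis gives the critical failure plane at α_cr = (β + φ)/2 = (61.2 + 11.2)/2 = 36.2°, and the critical height
H_c = (4c/γ) · sinβ cosφ / [1 − cos(β − φ)]
    = (4·53.6/17.1) · sin61.2°·cos11.2° / [1 − cos(50.0°)]
    = 12.538 · 0.8763·0.9810 / [1 − 0.6428]
    = 12.538 · 0.8596 / 0.3572
    = 30.17 m

H_c = 30.17 m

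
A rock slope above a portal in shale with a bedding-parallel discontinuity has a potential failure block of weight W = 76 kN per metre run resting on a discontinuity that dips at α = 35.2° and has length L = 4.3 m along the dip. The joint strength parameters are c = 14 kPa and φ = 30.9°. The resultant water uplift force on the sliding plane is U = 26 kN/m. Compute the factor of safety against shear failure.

FS = 1.87

Resolving the block weight along and normal to the plane and applying the Mohr–Coulomb strength on the joint:
N' = W cosα − U = 76·cos35.2° − 26 = 36.1 kN/m
Driving force T = W sinα = 76·sin35.2° = 43.8 kN/m
Resisting force R = c·L + N'·tanφ = 14·4.3 + 36.1·tan30.9° = 60.2 + 21.6 = 81.8 kN/m
FS = R / T = 81.8 / 43.8 = 1.867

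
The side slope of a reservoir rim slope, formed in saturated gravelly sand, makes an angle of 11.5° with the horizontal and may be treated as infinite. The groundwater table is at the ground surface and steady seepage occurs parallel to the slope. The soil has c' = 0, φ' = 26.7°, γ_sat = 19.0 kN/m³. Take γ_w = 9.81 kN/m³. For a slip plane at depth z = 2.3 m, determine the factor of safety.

FS = 1.20

With seepage parallel to the slope and the water table at the surface, the effective normal stress on the slip plane uses the buoyant unit weight γ' = γ_sat − γ_w while the driving shear stress uses γ_sat:
FS = [c' + γ' z cos²β tanφ'] / [γ_sat z sinβ cosβ]
(For c' = 0 this reduces to FS = (γ'/γ_sat)·tanφ'/tanβ.)
γ' = 19.0 − 9.81 = 9.19 kN/m³
Numerator = 0.0 + 9.19·2.3·cos²11.5°·tan26.7° = 0.0 + 9.19·2.3·0.9603·0.5029 = 10.208 kPa
Denominator = 19.0·2.3·sin11.5°·cos11.5° = 19.0·2.3·0.1994·0.9799 = 8.537 kPa
FS = 10.208 / 8.537 = 1.196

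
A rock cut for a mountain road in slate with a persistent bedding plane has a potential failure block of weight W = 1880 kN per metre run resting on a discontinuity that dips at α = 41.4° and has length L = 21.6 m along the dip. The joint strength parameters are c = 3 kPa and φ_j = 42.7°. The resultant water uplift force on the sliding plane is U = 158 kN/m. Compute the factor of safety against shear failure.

Resolving the block weight along and normal to the plane and applying the Mohr–Coulomb strength on the joint:
N' = W cosα − U = 1880·cos41.4° − 158 = 1252.2 kN/m
Driving force T = W sinα = 1880·sin41.4° = 1243.3 kN/m
Resisting force R = c·L + N'·tanφ_j = 3·21.6 + 1252.2·tan42.7° = 64.8 + 1155.5 = 1220.3 kN/m
FS = R / T = 1220.3 / 1243.3 = 0.982

FS = 0.98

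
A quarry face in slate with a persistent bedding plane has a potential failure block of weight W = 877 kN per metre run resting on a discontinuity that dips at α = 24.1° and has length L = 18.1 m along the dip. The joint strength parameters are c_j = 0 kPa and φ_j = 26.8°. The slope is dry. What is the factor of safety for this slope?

FS = 1.13

Resolving the block weight along and normal to the plane and applying the Mohr–Coulomb strength on the joint:
N' = W cosα = 877·cos24.1° = 800.6 kN/m
Driving force T = W sinα = 877·sin24.1° = 358.1 kN/m
Resisting force R = c_j·L + N'·tanφ_j = 0·18.1 + 800.6·tan26.8° = 0.0 + 404.4 = 404.4 kN/m
FS = R / T = 404.4 / 358.1 = 1.129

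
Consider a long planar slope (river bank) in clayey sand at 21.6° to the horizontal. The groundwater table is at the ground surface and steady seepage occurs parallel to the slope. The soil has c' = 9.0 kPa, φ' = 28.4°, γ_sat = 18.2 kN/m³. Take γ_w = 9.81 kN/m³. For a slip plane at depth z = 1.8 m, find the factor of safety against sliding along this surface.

FS = 1.43

With seepage parallel to the slope and the water table at the surface, the effective normal stress on the slip plane uses the buoyant unit weight γ' = γ_sat − γ_w while the driving shear stress uses γ_sat:
FS = [c' + γ' z cos²β tanφ'] / [γ_sat z sinβ cosβ]
γ' = 18.2 − 9.81 = 8.39 kN/m³
Numerator = 9.0 + 8.39·1.8·cos²21.6°·tan28.4° = 9.0 + 8.39·1.8·0.8645·0.5407 = 16.059 kPa
Denominator = 18.2·1.8·sin21.6°·cos21.6° = 18.2·1.8·0.3681·0.9298 = 11.213 kPa
FS = 16.059 / 11.213 = 1.432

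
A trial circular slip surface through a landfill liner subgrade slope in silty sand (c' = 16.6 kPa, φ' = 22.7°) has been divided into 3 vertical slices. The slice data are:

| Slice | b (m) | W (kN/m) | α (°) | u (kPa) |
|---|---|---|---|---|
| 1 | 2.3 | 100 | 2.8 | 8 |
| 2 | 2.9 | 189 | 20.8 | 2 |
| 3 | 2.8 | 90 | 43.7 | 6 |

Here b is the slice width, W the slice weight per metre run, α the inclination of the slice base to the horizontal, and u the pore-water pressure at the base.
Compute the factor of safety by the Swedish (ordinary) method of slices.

FS = 2.06

Ordinary method of slices: FS = Σ[c'·Δl_i + (W_i cosα_i − u_i·Δl_i)·tanφ'] / Σ W_i sinα_i, with Δl_i = b_i / cosα_i.
Slice 1: Δl = 2.3/cos2.8° = 2.303 m; N'_1 = 100·cos2.8° − 8·2.303 = 81.5; c'Δl = 38.23; W sinα = 4.9
Slice 2: Δl = 2.9/cos20.8° = 3.102 m; N'_2 = 189·cos20.8° − 2·3.102 = 170.5; c'Δl = 51.50; W sinα = 67.1
Slice 3: Δl = 2.8/cos43.7° = 3.873 m; N'_3 = 90·cos43.7° − 6·3.873 = 41.8; c'Δl = 64.29; W sinα = 62.2
Σc'Δl = 154.0 kN/m; ΣN' = 293.8 kN/m; ΣW sinα = 134.2 kN/m
Resisting = 154.0 + 293.8·tan22.7° = 154.0 + 122.9 = 276.9 kN/m
FS = 276.9 / 134.2 = 2.064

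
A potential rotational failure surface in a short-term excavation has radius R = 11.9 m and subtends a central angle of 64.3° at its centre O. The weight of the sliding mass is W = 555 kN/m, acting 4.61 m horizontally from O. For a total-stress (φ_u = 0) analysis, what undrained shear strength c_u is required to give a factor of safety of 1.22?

c_u = 19.6 kPa

FS = c_u·L_a·R / (W·d), so c_u = FS·W·d / (L_a·R).
Arc length L_a = R·θ = 11.9·(64.3°·π/180) = 11.9·1.1222 = 13.35 m
c_u = 1.22·555·4.61 / (13.35·11.9) = 3121.4 / 158.92 = 19.64 kPa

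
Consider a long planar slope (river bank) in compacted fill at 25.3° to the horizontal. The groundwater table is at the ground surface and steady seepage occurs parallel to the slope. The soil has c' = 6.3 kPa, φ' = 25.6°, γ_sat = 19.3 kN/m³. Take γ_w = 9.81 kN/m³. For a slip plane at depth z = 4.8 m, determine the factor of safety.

FS = 0.67

With seepage parallel to the slope and the water table at the surface, the effective normal stress on the slip plane uses the buoyant unit weight γ' = γ_sat − γ_w while the driving shear stress uses γ_sat:
FS = [c' + γ' z cos²β tanφ'] / [γ_sat z sinβ cosβ]
γ' = 19.3 − 9.81 = 9.49 kN/m³
Numerator = 6.3 + 9.49·4.8·cos²25.3°·tan25.6° = 6.3 + 9.49·4.8·0.8174·0.4791 = 24.139 kPa
Denominator = 19.3·4.8·sin25.3°·cos25.3° = 19.3·4.8·0.4274·0.9041 = 35.793 kPa
FS = 24.139 / 35.793 = 0.674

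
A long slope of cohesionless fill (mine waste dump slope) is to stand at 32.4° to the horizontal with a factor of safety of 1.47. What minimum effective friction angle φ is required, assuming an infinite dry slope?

FS = tanφ/tanβ ⇒ tanφ = FS · tanβ = 1.47 · tan32.4° = 0.9329
φ = arctan(0.9329) = 43.01°

φ = 43.0°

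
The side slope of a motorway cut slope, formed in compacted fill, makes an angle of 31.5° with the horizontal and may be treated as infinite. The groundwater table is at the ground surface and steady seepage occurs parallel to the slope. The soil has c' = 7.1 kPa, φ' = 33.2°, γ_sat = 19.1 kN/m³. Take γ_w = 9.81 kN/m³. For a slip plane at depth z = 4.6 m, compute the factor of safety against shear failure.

FS = 0.70

With seepage parallel to the slope and the water table at the surface, the effective normal stress on the slip plane uses the buoyant unit weight γ' = γ_sat − γ_w while the driving shear stress uses γ_sat:
FS = [c' + γ' z cos²β tanφ'] / [γ_sat z sinβ cosβ]
γ' = 19.1 − 9.81 = 9.29 kN/m³
Numerator = 7.1 + 9.29·4.6·cos²31.5°·tan33.2° = 7.1 + 9.29·4.6·0.7270·0.6544 = 27.430 kPa
Denominator = 19.1·4.6·sin31.5°·cos31.5° = 19.1·4.6·0.5225·0.8526 = 39.142 kPa
FS = 27.430 / 39.142 = 0.701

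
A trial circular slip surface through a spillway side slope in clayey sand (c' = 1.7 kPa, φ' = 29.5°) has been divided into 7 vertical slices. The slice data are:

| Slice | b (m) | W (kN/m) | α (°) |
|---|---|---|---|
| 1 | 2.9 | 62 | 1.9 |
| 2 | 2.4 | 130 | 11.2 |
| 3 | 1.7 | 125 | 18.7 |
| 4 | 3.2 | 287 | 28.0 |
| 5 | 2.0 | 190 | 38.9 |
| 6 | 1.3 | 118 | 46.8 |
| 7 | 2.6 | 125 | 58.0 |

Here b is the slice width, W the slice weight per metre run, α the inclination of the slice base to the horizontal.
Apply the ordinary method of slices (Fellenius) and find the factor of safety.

FS = 1.01

Ordinary method of slices: FS = Σ[c'·Δl_i + (W_i cosα_i)·tanφ'] / Σ W_i sinα_i, with Δl_i = b_i / cosα_i.
Slice 1: Δl = 2.9/cos1.9° = 2.902 m; N'_1 = 62·cos1.9° = 62.0; c'Δl = 4.93; W sinα = 2.1
Slice 2: Δl = 2.4/cos11.2° = 2.447 m; N'_2 = 130·cos11.2° = 127.5; c'Δl = 4.16; W sinα = 25.3
Slice 3: Δl = 1.7/cos18.7° = 1.795 m; N'_3 = 125·cos18.7° = 118.4; c'Δl = 3.05; W sinα = 40.1
Slice 4: Δl = 3.2/cos28.0° = 3.624 m; N'_4 = 287·cos28.0° = 253.4; c'Δl = 6.16; W sinα = 134.7
Slice 5: Δl = 2.0/cos38.9° = 2.570 m; N'_5 = 190·cos38.9° = 147.9; c'Δl = 4.37; W sinα = 119.3
Slice 6: Δl = 1.3/cos46.8° = 1.899 m; N'_6 = 118·cos46.8° = 80.8; c'Δl = 3.23; W sinα = 86.0
Slice 7: Δl = 2.6/cos58.0° = 4.906 m; N'_7 = 125·cos58.0° = 66.2; c'Δl = 8.34; W sinα = 106.0
Σc'Δl = 34.2 kN/m; ΣN' = 856.2 kN/m; ΣW sinα = 513.5 kN/m
Resisting = 34.2 + 856.2·tan29.5° = 34.2 + 484.4 = 518.6 kN/m
FS = 518.6 / 513.5 = 1.010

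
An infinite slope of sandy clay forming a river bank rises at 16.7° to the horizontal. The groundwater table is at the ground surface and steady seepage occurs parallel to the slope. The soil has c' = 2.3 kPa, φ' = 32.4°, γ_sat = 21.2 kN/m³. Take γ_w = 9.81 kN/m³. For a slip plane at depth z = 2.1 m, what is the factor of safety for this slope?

FS = 1.32

With seepage parallel to the slope and the water table at the surface, the effective normal stress on the slip plane uses the buoyant unit weight γ' = γ_sat − γ_w while the driving shear stress uses γ_sat:
FS = [c' + γ' z cos²β tanφ'] / [γ_sat z sinβ cosβ]
γ' = 21.2 − 9.81 = 11.39 kN/m³
Numerator = 2.3 + 11.39·2.1·cos²16.7°·tan32.4° = 2.3 + 11.39·2.1·0.9174·0.6346 = 16.226 kPa
Denominator = 21.2·2.1·sin16.7°·cos16.7° = 21.2·2.1·0.2874·0.9578 = 12.254 kPa
FS = 16.226 / 12.254 = 1.324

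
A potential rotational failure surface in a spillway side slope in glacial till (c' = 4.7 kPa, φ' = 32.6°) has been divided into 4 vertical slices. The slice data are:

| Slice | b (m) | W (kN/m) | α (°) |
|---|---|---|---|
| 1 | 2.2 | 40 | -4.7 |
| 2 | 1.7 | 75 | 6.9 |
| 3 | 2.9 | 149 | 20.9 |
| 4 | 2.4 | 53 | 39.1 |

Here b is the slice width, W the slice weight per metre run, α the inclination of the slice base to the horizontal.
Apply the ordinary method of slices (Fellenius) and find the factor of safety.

Ordinary method of slices: FS = Σ[c'·Δl_i + (W_i cosα_i)·tanφ'] / Σ W_i sinα_i, with Δl_i = b_i / cosα_i.
Slice 1: Δl = 2.2/cos(-4.7°) = 2.207 m; N'_1 = 40·cos(-4.7°) = 39.9; c'Δl = 10.37; W sinα = -3.3
Slice 2: Δl = 1.7/cos6.9° = 1.712 m; N'_2 = 75·cos6.9° = 74.5; c'Δl = 8.05; W sinα = 9.0
Slice 3: Δl = 2.9/cos20.9° = 3.104 m; N'_3 = 149·cos20.9° = 139.2; c'Δl = 14.59; W sinα = 53.2
Slice 4: Δl = 2.4/cos39.1° = 3.093 m; N'_4 = 53·cos39.1° = 41.1; c'Δl = 14.54; W sinα = 33.4
Σc'Δl = 47.5 kN/m; ΣN' = 294.6 kN/m; ΣW sinα = 92.3 kN/m
Resisting = 47.5 + 294.6·tan32.6° = 47.5 + 188.4 = 236.0 kN/m
FS = 236.0 / 92.3 = 2.556

FS = 2.56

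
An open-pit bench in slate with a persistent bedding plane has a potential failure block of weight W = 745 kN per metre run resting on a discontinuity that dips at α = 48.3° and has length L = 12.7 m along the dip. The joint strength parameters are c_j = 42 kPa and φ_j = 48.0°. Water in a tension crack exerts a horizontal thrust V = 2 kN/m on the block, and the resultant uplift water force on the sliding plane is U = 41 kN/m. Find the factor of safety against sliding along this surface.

Resolving the block weight along and normal to the plane and applying the Mohr–Coulomb strength on the joint:
N' = W cosα − U − V sinα = 745·cos48.3° − 41 − 2·sin48.3° = 453.1 kN/m
Driving force T = W sinα + V cosα = 745·sin48.3° + 2·cos48.3° = 557.6 kN/m
Resisting force R = c_j·L + N'·tanφ_j = 42·12.7 + 453.1·tan48.0° = 533.4 + 503.2 = 1036.6 kN/m
FS = R / T = 1036.6 / 557.6 = 1.859

FS = 1.86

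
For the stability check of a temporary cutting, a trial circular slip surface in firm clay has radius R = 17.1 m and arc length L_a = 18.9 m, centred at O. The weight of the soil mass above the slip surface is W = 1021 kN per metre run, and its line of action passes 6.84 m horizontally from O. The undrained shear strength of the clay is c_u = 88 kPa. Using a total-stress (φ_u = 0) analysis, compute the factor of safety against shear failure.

Taking moments about the centre O, the resisting moment is provided by the undrained shear strength acting along the arc:
M_R = c_u·L_a·R = 88·18.90·17.1 = 28440.7 kN·m/m
M_D = W·d = 1021·6.84 = 6983.6 kN·m/m
FS = M_R / M_D = 28440.7 / 6983.6 = 4.072

FS = 4.07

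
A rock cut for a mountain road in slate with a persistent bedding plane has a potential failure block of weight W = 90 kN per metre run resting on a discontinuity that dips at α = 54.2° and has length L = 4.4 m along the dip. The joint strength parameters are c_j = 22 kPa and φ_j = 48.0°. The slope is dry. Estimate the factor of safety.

FS = 2.13

Resolving the block weight along and normal to the plane and applying the Mohr–Coulomb strength on the joint:
N' = W cosα = 90·cos54.2° = 52.6 kN/m
Driving force T = W sinα = 90·sin54.2° = 73.0 kN/m
Resisting force R = c_j·L + N'·tanφ_j = 22·4.4 + 52.6·tan48.0° = 96.8 + 58.5 = 155.3 kN/m
FS = R / T = 155.3 / 73.0 = 2.127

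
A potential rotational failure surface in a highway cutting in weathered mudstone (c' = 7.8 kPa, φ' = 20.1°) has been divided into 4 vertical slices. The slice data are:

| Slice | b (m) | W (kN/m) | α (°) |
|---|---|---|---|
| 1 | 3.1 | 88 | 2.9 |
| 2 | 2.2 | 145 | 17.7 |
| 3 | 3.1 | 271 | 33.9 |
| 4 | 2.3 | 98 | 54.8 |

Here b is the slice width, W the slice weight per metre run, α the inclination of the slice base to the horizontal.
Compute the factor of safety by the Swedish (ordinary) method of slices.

Ordinary method of slices: FS = Σ[c'·Δl_i + (W_i cosα_i)·tanφ'] / Σ W_i sinα_i, with Δl_i = b_i / cosα_i.
Slice 1: Δl = 3.1/cos2.9° = 3.104 m; N'_1 = 88·cos2.9° = 87.9; c'Δl = 24.21; W sinα = 4.5
Slice 2: Δl = 2.2/cos17.7° = 2.309 m; N'_2 = 145·cos17.7° = 138.1; c'Δl = 18.01; W sinα = 44.1
Slice 3: Δl = 3.1/cos33.9° = 3.735 m; N'_3 = 271·cos33.9° = 224.9; c'Δl = 29.13; W sinα = 151.1
Slice 4: Δl = 2.3/cos54.8° = 3.990 m; N'_4 = 98·cos54.8° = 56.5; c'Δl = 31.12; W sinα = 80.1
Σc'Δl = 102.5 kN/m; ΣN' = 507.4 kN/m; ΣW sinα = 279.8 kN/m
Resisting = 102.5 + 507.4·tan20.1° = 102.5 + 185.7 = 288.2 kN/m
FS = 288.2 / 279.8 = 1.030

FS = 1.03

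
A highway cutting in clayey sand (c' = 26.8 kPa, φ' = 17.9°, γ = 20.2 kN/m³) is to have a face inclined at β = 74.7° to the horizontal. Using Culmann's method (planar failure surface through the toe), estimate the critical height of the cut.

Culmann's analysis gives the critical failure plane at α_cr = (β + φ')/2 = (74.7 + 17.9)/2 = 46.3°, and the critical height
H_c = (4c'/γ) · sinβ cosφ' / [1 − cos(β − φ')]
    = (4·26.8/20.2) · sin74.7°·cos17.9° / [1 − cos(56.8°)]
    = 5.307 · 0.9646·0.9516 / [1 − 0.5476]
    = 5.307 · 0.9179 / 0.4524
    = 10.77 m

H_c = 10.77 m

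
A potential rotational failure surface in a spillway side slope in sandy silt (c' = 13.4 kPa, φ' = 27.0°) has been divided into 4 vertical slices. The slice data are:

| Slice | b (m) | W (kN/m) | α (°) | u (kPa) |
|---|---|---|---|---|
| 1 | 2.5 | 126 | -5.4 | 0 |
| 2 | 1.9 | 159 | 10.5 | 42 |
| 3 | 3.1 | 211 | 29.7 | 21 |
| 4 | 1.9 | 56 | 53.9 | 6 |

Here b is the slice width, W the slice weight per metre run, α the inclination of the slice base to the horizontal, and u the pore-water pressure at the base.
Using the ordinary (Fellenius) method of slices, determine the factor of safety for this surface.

FS = 1.89

Ordinary method of slices: FS = Σ[c'·Δl_i + (W_i cosα_i − u_i·Δl_i)·tanφ'] / Σ W_i sinα_i, with Δl_i = b_i / cosα_i.
Slice 1: Δl = 2.5/cos(-5.4°) = 2.511 m; N'_1 = 126·cos(-5.4°) − 0·2.511 = 125.4; c'Δl = 33.65; W sinα = -11.9
Slice 2: Δl = 1.9/cos10.5° = 1.932 m; N'_2 = 159·cos10.5° − 42·1.932 = 75.2; c'Δl = 25.89; W sinα = 29.0
Slice 3: Δl = 3.1/cos29.7° = 3.569 m; N'_3 = 211·cos29.7° − 21·3.569 = 108.3; c'Δl = 47.82; W sinα = 104.5
Slice 4: Δl = 1.9/cos53.9° = 3.225 m; N'_4 = 56·cos53.9° − 6·3.225 = 13.6; c'Δl = 43.21; W sinα = 45.2
Σc'Δl = 150.6 kN/m; ΣN' = 322.6 kN/m; ΣW sinα = 166.9 kN/m
Resisting = 150.6 + 322.6·tan27.0° = 150.6 + 164.4 = 315.0 kN/m
FS = 315.0 / 166.9 = 1.887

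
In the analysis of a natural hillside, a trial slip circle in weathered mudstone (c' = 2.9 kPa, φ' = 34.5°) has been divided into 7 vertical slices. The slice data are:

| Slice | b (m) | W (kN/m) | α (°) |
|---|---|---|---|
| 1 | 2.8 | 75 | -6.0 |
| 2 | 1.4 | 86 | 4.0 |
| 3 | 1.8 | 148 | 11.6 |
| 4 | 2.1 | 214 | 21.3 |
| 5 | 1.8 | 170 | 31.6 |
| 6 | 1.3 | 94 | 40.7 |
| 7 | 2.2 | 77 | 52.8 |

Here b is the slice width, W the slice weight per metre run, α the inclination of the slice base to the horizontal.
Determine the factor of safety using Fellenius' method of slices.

Ordinary method of slices: FS = Σ[c'·Δl_i + (W_i cosα_i)·tanφ'] / Σ W_i sinα_i, with Δl_i = b_i / cosα_i.
Slice 1: Δl = 2.8/cos(-6.0°) = 2.815 m; N'_1 = 75·cos(-6.0°) = 74.6; c'Δl = 8.16; W sinα = -7.8
Slice 2: Δl = 1.4/cos4.0° = 1.403 m; N'_2 = 86·cos4.0° = 85.8; c'Δl = 4.07; W sinα = 6.0
Slice 3: Δl = 1.8/cos11.6° = 1.838 m; N'_3 = 148·cos11.6° = 145.0; c'Δl = 5.33; W sinα = 29.8
Slice 4: Δl = 2.1/cos21.3° = 2.254 m; N'_4 = 214·cos21.3° = 199.4; c'Δl = 6.54; W sinα = 77.7
Slice 5: Δl = 1.8/cos31.6° = 2.113 m; N'_5 = 170·cos31.6° = 144.8; c'Δl = 6.13; W sinα = 89.1
Slice 6: Δl = 1.3/cos40.7° = 1.715 m; N'_6 = 94·cos40.7° = 71.3; c'Δl = 4.97; W sinα = 61.3
Slice 7: Δl = 2.2/cos52.8° = 3.639 m; N'_7 = 77·cos52.8° = 46.6; c'Δl = 10.55; W sinα = 61.3
Σc'Δl = 45.8 kN/m; ΣN' = 767.4 kN/m; ΣW sinα = 317.4 kN/m
Resisting = 45.8 + 767.4·tan34.5° = 45.8 + 527.4 = 573.1 kN/m
FS = 573.1 / 317.4 = 1.806

FS = 1.81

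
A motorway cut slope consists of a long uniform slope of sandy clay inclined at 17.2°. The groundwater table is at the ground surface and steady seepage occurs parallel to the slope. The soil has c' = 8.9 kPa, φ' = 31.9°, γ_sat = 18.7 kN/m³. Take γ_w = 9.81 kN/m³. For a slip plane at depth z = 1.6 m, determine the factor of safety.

With seepage parallel to the slope and the water table at the surface, the effective normal stress on the slip plane uses the buoyant unit weight γ' = γ_sat − γ_w while the driving shear stress uses γ_sat:
FS = [c' + γ' z cos²β tanφ'] / [γ_sat z sinβ cosβ]
γ' = 18.7 − 9.81 = 8.89 kN/m³
Numerator = 8.9 + 8.89·1.6·cos²17.2°·tan31.9° = 8.9 + 8.89·1.6·0.9126·0.6224 = 16.979 kPa
Denominator = 18.7·1.6·sin17.2°·cos17.2° = 18.7·1.6·0.2957·0.9553 = 8.452 kPa
FS = 16.979 / 8.452 = 2.009

FS = 2.01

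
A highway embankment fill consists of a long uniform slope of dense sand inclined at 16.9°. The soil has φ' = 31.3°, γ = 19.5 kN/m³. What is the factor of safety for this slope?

FS = 2.00

For a dry cohesionless infinite slope the factor of safety is FS = tanφ' / tanβ.
FS = tan31.3° / tan16.9° = 0.6080 / 0.3038 = 2.001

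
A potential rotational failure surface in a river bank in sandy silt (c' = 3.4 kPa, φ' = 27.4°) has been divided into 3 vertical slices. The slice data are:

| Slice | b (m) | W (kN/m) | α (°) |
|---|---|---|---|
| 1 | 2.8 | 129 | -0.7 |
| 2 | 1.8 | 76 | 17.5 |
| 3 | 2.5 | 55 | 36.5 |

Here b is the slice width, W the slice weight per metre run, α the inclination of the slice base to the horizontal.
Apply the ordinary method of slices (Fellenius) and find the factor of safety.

FS = 2.85

Ordinary method of slices: FS = Σ[c'·Δl_i + (W_i cosα_i)·tanφ'] / Σ W_i sinα_i, with Δl_i = b_i / cosα_i.
Slice 1: Δl = 2.8/cos(-0.7°) = 2.800 m; N'_1 = 129·cos(-0.7°) = 129.0; c'Δl = 9.52; W sinα = -1.6
Slice 2: Δl = 1.8/cos17.5° = 1.887 m; N'_2 = 76·cos17.5° = 72.5; c'Δl = 6.42; W sinα = 22.9
Slice 3: Δl = 2.5/cos36.5° = 3.110 m; N'_3 = 55·cos36.5° = 44.2; c'Δl = 10.57; W sinα = 32.7
Σc'Δl = 26.5 kN/m; ΣN' = 245.7 kN/m; ΣW sinα = 54.0 kN/m
Resisting = 26.5 + 245.7·tan27.4° = 26.5 + 127.4 = 153.9 kN/m
FS = 153.9 / 54.0 = 2.850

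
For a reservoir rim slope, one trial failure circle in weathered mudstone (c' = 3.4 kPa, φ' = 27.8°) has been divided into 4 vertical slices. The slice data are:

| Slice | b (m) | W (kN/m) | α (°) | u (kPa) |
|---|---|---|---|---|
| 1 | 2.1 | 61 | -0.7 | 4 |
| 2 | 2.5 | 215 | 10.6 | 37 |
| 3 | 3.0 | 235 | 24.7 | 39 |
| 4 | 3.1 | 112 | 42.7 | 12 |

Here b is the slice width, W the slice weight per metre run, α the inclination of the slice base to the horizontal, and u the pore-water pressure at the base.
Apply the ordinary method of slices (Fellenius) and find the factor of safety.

FS = 0.90

Ordinary method of slices: FS = Σ[c'·Δl_i + (W_i cosα_i − u_i·Δl_i)·tanφ'] / Σ W_i sinα_i, with Δl_i = b_i / cosα_i.
Slice 1: Δl = 2.1/cos(-0.7°) = 2.100 m; N'_1 = 61·cos(-0.7°) − 4·2.100 = 52.6; c'Δl = 7.14; W sinα = -0.7
Slice 2: Δl = 2.5/cos10.6° = 2.543 m; N'_2 = 215·cos10.6° − 37·2.543 = 117.2; c'Δl = 8.65; W sinα = 39.5
Slice 3: Δl = 3.0/cos24.7° = 3.302 m; N'_3 = 235·cos24.7° − 39·3.302 = 84.7; c'Δl = 11.23; W sinα = 98.2
Slice 4: Δl = 3.1/cos42.7° = 4.218 m; N'_4 = 112·cos42.7° − 12·4.218 = 31.7; c'Δl = 14.34; W sinα = 76.0
Σc'Δl = 41.4 kN/m; ΣN' = 286.2 kN/m; ΣW sinα = 213.0 kN/m
Resisting = 41.4 + 286.2·tan27.8° = 41.4 + 150.9 = 192.3 kN/m
FS = 192.3 / 213.0 = 0.903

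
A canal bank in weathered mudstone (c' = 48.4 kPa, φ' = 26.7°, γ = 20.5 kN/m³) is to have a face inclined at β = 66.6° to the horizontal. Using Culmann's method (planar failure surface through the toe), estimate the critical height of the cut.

Culmann's analysis gives the critical failure plane at α_cr = (β + φ')/2 = (66.6 + 26.7)/2 = 46.6°, and the critical height
H_c = (4c'/γ) · sinβ cosφ' / [1 − cos(β − φ')]
    = (4·48.4/20.5) · sin66.6°·cos26.7° / [1 − cos(39.9°)]
    = 9.444 · 0.9178·0.8934 / [1 − 0.7672]
    = 9.444 · 0.8199 / 0.2328
    = 33.26 m

H_c = 33.26 m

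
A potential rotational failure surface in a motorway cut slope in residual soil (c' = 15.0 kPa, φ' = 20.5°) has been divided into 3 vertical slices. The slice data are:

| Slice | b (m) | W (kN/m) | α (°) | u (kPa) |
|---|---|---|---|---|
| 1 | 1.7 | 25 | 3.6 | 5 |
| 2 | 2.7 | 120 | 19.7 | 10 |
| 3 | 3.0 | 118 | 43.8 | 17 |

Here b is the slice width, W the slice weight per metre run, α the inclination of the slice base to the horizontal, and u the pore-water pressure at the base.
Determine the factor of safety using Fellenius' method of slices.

FS = 1.41

Ordinary method of slices: FS = Σ[c'·Δl_i + (W_i cosα_i − u_i·Δl_i)·tanφ'] / Σ W_i sinα_i, with Δl_i = b_i / cosα_i.
Slice 1: Δl = 1.7/cos3.6° = 1.703 m; N'_1 = 25·cos3.6° − 5·1.703 = 16.4; c'Δl = 25.55; W sinα = 1.6
Slice 2: Δl = 2.7/cos19.7° = 2.868 m; N'_2 = 120·cos19.7° − 10·2.868 = 84.3; c'Δl = 43.02; W sinα = 40.5
Slice 3: Δl = 3.0/cos43.8° = 4.157 m; N'_3 = 118·cos43.8° − 17·4.157 = 14.5; c'Δl = 62.35; W sinα = 81.7
Σc'Δl = 130.9 kN/m; ΣN' = 115.2 kN/m; ΣW sinα = 123.7 kN/m
Resisting = 130.9 + 115.2·tan20.5° = 130.9 + 43.1 = 174.0 kN/m
FS = 174.0 / 123.7 = 1.407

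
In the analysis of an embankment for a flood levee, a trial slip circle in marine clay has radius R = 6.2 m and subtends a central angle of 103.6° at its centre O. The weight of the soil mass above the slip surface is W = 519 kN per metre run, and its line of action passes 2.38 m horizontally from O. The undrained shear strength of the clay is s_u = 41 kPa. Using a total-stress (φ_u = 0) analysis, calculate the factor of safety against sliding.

FS = 2.31

Taking moments about the centre O, the resisting moment is provided by the undrained shear strength acting along the arc:
Arc length L_a = R·θ = 6.2·(103.6°·π/180) = 6.2·1.8082 = 11.21 m
M_R = s_u·L_a·R = 41·11.21·6.2 = 2849.7 kN·m/m
M_D = W·d = 519·2.38 = 1235.2 kN·m/m
FS = M_R / M_D = 2849.7 / 1235.2 = 2.307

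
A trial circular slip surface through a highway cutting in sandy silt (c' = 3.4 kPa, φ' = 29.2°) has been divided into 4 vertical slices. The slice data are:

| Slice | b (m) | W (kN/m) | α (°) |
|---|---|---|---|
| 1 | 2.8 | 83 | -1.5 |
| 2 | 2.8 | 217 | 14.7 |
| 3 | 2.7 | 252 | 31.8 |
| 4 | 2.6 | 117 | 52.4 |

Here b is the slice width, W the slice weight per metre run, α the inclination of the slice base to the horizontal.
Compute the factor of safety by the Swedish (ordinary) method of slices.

Ordinary method of slices: FS = Σ[c'·Δl_i + (W_i cosα_i)·tanφ'] / Σ W_i sinα_i, with Δl_i = b_i / cosα_i.
Slice 1: Δl = 2.8/cos(-1.5°) = 2.801 m; N'_1 = 83·cos(-1.5°) = 83.0; c'Δl = 9.52; W sinα = -2.2
Slice 2: Δl = 2.8/cos14.7° = 2.895 m; N'_2 = 217·cos14.7° = 209.9; c'Δl = 9.84; W sinα = 55.1
Slice 3: Δl = 2.7/cos31.8° = 3.177 m; N'_3 = 252·cos31.8° = 214.2; c'Δl = 10.80; W sinα = 132.8
Slice 4: Δl = 2.6/cos52.4° = 4.261 m; N'_4 = 117·cos52.4° = 71.4; c'Δl = 14.49; W sinα = 92.7
Σc'Δl = 44.7 kN/m; ΣN' = 578.4 kN/m; ΣW sinα = 278.4 kN/m
Resisting = 44.7 + 578.4·tan29.2° = 44.7 + 323.3 = 367.9 kN/m
FS = 367.9 / 278.4 = 1.322

FS = 1.32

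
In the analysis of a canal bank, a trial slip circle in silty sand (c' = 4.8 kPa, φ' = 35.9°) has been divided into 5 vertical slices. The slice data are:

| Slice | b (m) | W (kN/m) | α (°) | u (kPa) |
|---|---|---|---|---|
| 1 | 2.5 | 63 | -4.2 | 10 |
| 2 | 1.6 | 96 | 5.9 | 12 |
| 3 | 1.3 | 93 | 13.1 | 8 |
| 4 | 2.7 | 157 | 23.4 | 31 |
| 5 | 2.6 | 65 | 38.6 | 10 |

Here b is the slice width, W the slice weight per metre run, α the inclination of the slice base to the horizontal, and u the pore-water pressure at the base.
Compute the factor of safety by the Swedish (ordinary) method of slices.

FS = 1.92

Ordinary method of slices: FS = Σ[c'·Δl_i + (W_i cosα_i − u_i·Δl_i)·tanφ'] / Σ W_i sinα_i, with Δl_i = b_i / cosα_i.
Slice 1: Δl = 2.5/cos(-4.2°) = 2.507 m; N'_1 = 63·cos(-4.2°) − 10·2.507 = 37.8; c'Δl = 12.03; W sinα = -4.6
Slice 2: Δl = 1.6/cos5.9° = 1.609 m; N'_2 = 96·cos5.9° − 12·1.609 = 76.2; c'Δl = 7.72; W sinα = 9.9
Slice 3: Δl = 1.3/cos13.1° = 1.335 m; N'_3 = 93·cos13.1° − 8·1.335 = 79.9; c'Δl = 6.41; W sinα = 21.1
Slice 4: Δl = 2.7/cos23.4° = 2.942 m; N'_4 = 157·cos23.4° − 31·2.942 = 52.9; c'Δl = 14.12; W sinα = 62.4
Slice 5: Δl = 2.6/cos38.6° = 3.327 m; N'_5 = 65·cos38.6° − 10·3.327 = 17.5; c'Δl = 15.97; W sinα = 40.6
Σc'Δl = 56.3 kN/m; ΣN' = 264.3 kN/m; ΣW sinα = 129.2 kN/m
Resisting = 56.3 + 264.3·tan35.9° = 56.3 + 191.3 = 247.6 kN/m
FS = 247.6 / 129.2 = 1.915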